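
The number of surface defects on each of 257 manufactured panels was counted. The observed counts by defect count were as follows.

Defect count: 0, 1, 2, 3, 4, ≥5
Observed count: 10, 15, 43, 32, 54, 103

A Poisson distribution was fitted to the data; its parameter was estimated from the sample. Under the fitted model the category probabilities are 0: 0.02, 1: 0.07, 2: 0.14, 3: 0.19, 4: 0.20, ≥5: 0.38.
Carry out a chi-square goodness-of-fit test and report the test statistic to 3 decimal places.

Expected counts E_i = n·p_i: 257×0.02 = 5.14, 257×0.07 = 17.99, 257×0.14 = 35.98, 257×0.19 = 48.83, 257×0.20 = 51.4, 257×0.38 = 97.66.
0: (10 − 5.14)²/5.14 = 23.6196/5.14 = 4.5953
1: (15 − 17.99)²/17.99 = 8.9401/17.99 = 0.4969
2: (43 − 35.98)²/35.98 = 49.2804/35.98 = 1.3697
3: (32 − 48.83)²/48.83 = 283.2489/48.83 = 5.8007
4: (54 − 51.4)²/51.4 = 6.76/51.4 = 0.1315
≥5: (103 − 97.66)²/97.66 = 28.5156/97.66 = 0.2920
Sum = 12.686

12.686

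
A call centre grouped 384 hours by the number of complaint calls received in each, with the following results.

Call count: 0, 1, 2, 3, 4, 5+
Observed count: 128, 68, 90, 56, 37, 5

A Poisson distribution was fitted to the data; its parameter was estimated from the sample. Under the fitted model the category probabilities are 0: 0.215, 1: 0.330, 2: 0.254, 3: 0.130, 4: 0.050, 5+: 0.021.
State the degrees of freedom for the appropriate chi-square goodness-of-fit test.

4

There are k = 6 categories and 1 parameter estimated from the data, so df = 6 − 1 − 1 = 4.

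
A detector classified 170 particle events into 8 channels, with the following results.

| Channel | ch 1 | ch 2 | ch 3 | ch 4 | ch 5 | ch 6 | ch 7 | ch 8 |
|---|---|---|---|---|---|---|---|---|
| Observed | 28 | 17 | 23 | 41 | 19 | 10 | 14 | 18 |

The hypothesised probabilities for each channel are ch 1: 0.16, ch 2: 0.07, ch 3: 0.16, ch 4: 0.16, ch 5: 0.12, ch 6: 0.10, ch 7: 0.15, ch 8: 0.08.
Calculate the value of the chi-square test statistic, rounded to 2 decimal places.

19.45

Expected counts E_i = n·p_i: 170×0.16 = 27.2, 170×0.07 = 11.9, 170×0.16 = 27.2, 170×0.16 = 27.2, 170×0.12 = 20.4, 170×0.10 = 17, 170×0.15 = 25.5, 170×0.08 = 13.6.
ch 1: (28 − 27.2)²/27.2 = 0.64/27.2 = 0.024
ch 2: (17 − 11.9)²/11.9 = 26.01/11.9 = 2.186
ch 3: (23 − 27.2)²/27.2 = 17.64/27.2 = 0.649
ch 4: (41 − 27.2)²/27.2 = 190.44/27.2 = 7.001
ch 5: (19 − 20.4)²/20.4 = 1.96/20.4 = 0.096
ch 6: (10 − 17)²/17 = 49/17 = 2.882
ch 7: (14 − 25.5)²/25.5 = 132.25/25.5 = 5.186
ch 8: (18 − 13.6)²/13.6 = 19.36/13.6 = 1.424
Sum = 19.45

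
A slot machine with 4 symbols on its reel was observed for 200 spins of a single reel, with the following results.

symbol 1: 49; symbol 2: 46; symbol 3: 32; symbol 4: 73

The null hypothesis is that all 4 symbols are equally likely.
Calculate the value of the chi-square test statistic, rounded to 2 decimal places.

17.40

Expected count for each of the 4 categories: 200/4 = 50.
χ² = (49−50)²/50 + (46−50)²/50 + (32−50)²/50 + (73−50)²/50
   = 0.020 + 0.320 + 6.480 + 10.580
Sum = 17.40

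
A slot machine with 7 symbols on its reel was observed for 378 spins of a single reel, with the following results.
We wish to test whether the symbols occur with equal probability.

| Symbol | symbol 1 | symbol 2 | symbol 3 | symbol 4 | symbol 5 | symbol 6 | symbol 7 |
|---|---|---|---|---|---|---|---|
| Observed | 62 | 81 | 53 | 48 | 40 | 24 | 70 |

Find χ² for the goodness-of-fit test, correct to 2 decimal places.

Expected count for each of the 7 categories: 378/7 = 54.
symbol 1: (62 − 54)²/54 = 64/54 = 1.185
symbol 2: (81 − 54)²/54 = 729/54 = 13.500
symbol 3: (53 − 54)²/54 = 1/54 = 0.019
symbol 4: (48 − 54)²/54 = 36/54 = 0.667
symbol 5: (40 − 54)²/54 = 196/54 = 3.630
symbol 6: (24 − 54)²/54 = 900/54 = 16.667
symbol 7: (70 − 54)²/54 = 256/54 = 4.741
Sum = 40.41

40.41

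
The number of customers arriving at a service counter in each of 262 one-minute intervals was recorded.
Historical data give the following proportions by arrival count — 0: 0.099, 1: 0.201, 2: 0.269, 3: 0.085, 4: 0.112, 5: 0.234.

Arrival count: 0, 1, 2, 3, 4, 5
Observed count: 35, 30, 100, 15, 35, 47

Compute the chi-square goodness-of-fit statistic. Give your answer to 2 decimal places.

32.09

Expected counts E_i = n·p_i: 262×0.099 = 25.938, 262×0.201 = 52.662, 262×0.269 = 70.478, 262×0.085 = 22.27, 262×0.112 = 29.344, 262×0.234 = 61.308.
0: (35 − 25.938)²/25.938 = 82.119844/25.938 = 3.166
1: (30 − 52.662)²/52.662 = 513.566244/52.662 = 9.752
2: (100 − 70.478)²/70.478 = 871.548484/70.478 = 12.366
3: (15 − 22.27)²/22.27 = 52.8529/22.27 = 2.373
4: (35 − 29.344)²/29.344 = 31.990336/29.344 = 1.090
5: (47 − 61.308)²/61.308 = 204.718864/61.308 = 3.339
Sum = 32.09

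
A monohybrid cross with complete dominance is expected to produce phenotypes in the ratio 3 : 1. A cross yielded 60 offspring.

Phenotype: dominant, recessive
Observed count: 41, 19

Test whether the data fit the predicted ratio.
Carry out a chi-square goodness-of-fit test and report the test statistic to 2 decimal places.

1.42

Ratio total = 4. Expected counts: 60×3/4 = 45, 60×1/4 = 15.
cat            O        E   (O−E)²/E
dominant      41       45      0.356
recessive     19       15      1.067
Sum = 1.42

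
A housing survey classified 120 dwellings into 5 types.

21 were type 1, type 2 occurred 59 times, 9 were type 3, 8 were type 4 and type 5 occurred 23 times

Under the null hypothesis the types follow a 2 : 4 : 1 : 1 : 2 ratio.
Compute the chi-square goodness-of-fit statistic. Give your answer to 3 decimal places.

5.021

Ratio total = 10. Expected counts: 120×2/10 = 24, 120×4/10 = 48, 120×1/10 = 12, 120×1/10 = 12, 120×2/10 = 24.
type 1: (21 − 24)²/24 = 9/24 = 0.3750
type 2: (59 − 48)²/48 = 121/48 = 2.5208
type 3: (9 − 12)²/12 = 9/12 = 0.7500
type 4: (8 − 12)²/12 = 16/12 = 1.3333
type 5: (23 − 24)²/24 = 1/24 = 0.0417
Sum = 5.021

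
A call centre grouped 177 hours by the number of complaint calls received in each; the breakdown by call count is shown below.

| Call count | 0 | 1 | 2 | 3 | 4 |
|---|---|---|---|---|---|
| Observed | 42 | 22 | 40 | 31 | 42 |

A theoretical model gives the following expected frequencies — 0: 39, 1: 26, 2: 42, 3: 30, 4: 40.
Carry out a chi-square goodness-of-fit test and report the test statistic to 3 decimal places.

1.075

0: (42 − 39)²/39 = 9/39 = 0.2308
1: (22 − 26)²/26 = 16/26 = 0.6154
2: (40 − 42)²/42 = 4/42 = 0.0952
3: (31 − 30)²/30 = 1/30 = 0.0333
4: (42 − 40)²/40 = 4/40 = 0.1000
Sum = 1.075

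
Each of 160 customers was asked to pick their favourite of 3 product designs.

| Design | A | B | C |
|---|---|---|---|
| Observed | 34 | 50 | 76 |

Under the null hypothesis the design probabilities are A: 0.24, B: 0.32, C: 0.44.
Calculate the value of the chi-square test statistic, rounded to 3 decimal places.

Expected counts E_i = n·p_i: 160×0.24 = 38.4, 160×0.32 = 51.2, 160×0.44 = 70.4.
A: (34 − 38.4)²/38.4 = 19.36/38.4 = 0.5042
B: (50 − 51.2)²/51.2 = 1.44/51.2 = 0.0281
C: (76 − 70.4)²/70.4 = 31.36/70.4 = 0.4455
Sum = 0.978

0.978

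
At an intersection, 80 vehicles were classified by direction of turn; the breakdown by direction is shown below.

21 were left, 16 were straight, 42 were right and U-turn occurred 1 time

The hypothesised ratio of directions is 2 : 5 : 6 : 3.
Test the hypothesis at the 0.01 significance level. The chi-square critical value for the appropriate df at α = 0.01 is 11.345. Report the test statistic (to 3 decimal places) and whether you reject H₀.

33.207; reject

Ratio total = 16. Expected counts: 80×2/16 = 10, 80×5/16 = 25, 80×6/16 = 30, 80×3/16 = 15.
cat           O        E   (O−E)²/E
left         21       10    12.1000
straight     16       25     3.2400
right        42       30     4.8000
U-turn        1       15    13.0667
Sum = 33.207
df = 3. Since 33.207 > 11.345, we reject H₀.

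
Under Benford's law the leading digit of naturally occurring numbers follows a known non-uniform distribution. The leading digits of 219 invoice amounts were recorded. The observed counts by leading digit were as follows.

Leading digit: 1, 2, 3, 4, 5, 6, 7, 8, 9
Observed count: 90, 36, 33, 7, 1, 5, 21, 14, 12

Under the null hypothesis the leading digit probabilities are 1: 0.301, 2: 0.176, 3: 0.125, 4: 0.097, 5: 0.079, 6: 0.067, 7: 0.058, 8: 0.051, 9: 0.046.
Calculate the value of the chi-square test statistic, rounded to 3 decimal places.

Expected counts E_i = n·p_i: 219×0.301 = 65.919, 219×0.176 = 38.544, 219×0.125 = 27.375, 219×0.097 = 21.243, 219×0.079 = 17.301, 219×0.067 = 14.673, 219×0.058 = 12.702, 219×0.051 = 11.169, 219×0.046 = 10.074.
1: (90 − 65.919)²/65.919 = 579.894561/65.919 = 8.7971
2: (36 − 38.544)²/38.544 = 6.471936/38.544 = 0.1679
3: (33 − 27.375)²/27.375 = 31.640625/27.375 = 1.1558
4: (7 − 21.243)²/21.243 = 202.863049/21.243 = 9.5496
5: (1 − 17.301)²/17.301 = 265.722601/17.301 = 15.3588
6: (5 − 14.673)²/14.673 = 93.566929/14.673 = 6.3768
7: (21 − 12.702)²/12.702 = 68.856804/12.702 = 5.4209
8: (14 − 11.169)²/11.169 = 8.014561/11.169 = 0.7176
9: (12 − 10.074)²/10.074 = 3.709476/10.074 = 0.3682
Sum = 47.913

47.913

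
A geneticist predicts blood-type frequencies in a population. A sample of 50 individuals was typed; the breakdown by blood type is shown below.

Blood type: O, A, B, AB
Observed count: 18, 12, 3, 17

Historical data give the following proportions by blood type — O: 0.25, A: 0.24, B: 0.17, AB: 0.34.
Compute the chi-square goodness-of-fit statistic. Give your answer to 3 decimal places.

Expected counts E_i = n·p_i: 50×0.25 = 12.5, 50×0.24 = 12, 50×0.17 = 8.5, 50×0.34 = 17.
O: (18 − 12.5)²/12.5 = 30.25/12.5 = 2.4200
A: (12 − 12)²/12 = 0/12 = 0.0000
B: (3 − 8.5)²/8.5 = 30.25/8.5 = 3.5588
AB: (17 − 17)²/17 = 0/17 = 0.0000
Sum = 5.979

5.979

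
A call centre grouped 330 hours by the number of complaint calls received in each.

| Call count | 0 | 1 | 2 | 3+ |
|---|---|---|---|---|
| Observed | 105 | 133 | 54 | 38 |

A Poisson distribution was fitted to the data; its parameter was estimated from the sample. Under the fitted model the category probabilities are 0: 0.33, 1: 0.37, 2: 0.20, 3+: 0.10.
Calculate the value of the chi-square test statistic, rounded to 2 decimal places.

Expected counts E_i = n·p_i: 330×0.33 = 108.9, 330×0.37 = 122.1, 330×0.20 = 66, 330×0.10 = 33.
0: (105 − 108.9)²/108.9 = 15.21/108.9 = 0.140
1: (133 − 122.1)²/122.1 = 118.81/122.1 = 0.973
2: (54 − 66)²/66 = 144/66 = 2.182
3+: (38 − 33)²/33 = 25/33 = 0.758
Sum = 4.05

4.05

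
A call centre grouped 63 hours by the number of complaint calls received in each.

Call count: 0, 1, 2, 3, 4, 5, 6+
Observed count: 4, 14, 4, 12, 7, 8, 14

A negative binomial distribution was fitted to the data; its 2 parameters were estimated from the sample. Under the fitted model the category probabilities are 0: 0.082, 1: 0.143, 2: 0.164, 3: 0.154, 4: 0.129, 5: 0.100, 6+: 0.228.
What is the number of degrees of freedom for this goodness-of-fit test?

4

There are k = 7 categories and 2 parameters estimated from the data, so df = 7 − 1 − 2 = 4.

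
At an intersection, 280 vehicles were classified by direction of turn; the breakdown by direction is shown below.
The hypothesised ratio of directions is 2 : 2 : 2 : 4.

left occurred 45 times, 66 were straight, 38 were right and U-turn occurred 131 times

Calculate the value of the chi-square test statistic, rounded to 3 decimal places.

12.955

Ratio total = 10. Expected counts: 280×2/10 = 56, 280×2/10 = 56, 280×2/10 = 56, 280×4/10 = 112.
χ² = (45−56)²/56 + (66−56)²/56 + (38−56)²/56 + (131−112)²/112
   = 2.1607 + 1.7857 + 5.7857 + 3.2232
Sum = 12.955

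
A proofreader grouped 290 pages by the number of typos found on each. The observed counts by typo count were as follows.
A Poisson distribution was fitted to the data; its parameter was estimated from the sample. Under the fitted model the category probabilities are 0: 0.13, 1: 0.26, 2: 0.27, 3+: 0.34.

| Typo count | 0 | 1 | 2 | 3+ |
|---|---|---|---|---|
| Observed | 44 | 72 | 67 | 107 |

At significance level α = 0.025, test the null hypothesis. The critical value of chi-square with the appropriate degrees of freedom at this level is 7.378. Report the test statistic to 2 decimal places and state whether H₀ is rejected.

3.55; do not reject

Expected counts E_i = n·p_i: 290×0.13 = 37.7, 290×0.26 = 75.4, 290×0.27 = 78.3, 290×0.34 = 98.6.
χ² = (44−37.7)²/37.7 + (72−75.4)²/75.4 + (67−78.3)²/78.3 + (107−98.6)²/98.6
   = 1.053 + 0.153 + 1.631 + 0.716
Sum = 3.55
df = 2. Since 3.55 < 7.378, we do not reject H₀.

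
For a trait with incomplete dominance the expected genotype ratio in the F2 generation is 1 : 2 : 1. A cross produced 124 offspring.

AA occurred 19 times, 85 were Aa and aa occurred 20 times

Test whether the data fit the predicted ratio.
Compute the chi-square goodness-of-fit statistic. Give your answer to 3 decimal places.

Ratio total = 4. Expected counts: 124×1/4 = 31, 124×2/4 = 62, 124×1/4 = 31.
AA: (19 − 31)²/31 = 144/31 = 4.6452
Aa: (85 − 62)²/62 = 529/62 = 8.5323
aa: (20 − 31)²/31 = 121/31 = 3.9032
Sum = 17.081

17.081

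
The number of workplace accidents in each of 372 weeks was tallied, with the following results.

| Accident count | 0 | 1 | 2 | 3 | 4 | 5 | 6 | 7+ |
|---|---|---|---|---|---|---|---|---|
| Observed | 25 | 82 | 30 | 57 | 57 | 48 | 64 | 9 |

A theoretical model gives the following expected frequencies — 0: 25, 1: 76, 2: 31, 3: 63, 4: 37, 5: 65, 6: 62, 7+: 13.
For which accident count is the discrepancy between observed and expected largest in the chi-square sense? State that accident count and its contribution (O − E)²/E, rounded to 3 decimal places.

χ² = (25−25)²/25 + (82−76)²/76 + (30−31)²/31 + (57−63)²/63 + (57−37)²/37 + (48−65)²/65 + (64−62)²/62 + (9−13)²/13
   = 0.0000 + 0.4737 + 0.0323 + 0.5714 + 10.8108 + 4.4462 + 0.0645 + 1.2308
The largest term is for 4: 10.811.

4, 10.811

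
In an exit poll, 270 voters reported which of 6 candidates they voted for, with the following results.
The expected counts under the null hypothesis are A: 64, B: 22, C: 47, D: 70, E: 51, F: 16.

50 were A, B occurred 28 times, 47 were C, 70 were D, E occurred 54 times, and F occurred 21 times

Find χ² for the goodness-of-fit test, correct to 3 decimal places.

6.438

A: (50 − 64)²/64 = 196/64 = 3.0625
B: (28 − 22)²/22 = 36/22 = 1.6364
C: (47 − 47)²/47 = 0/47 = 0.0000
D: (70 − 70)²/70 = 0/70 = 0.0000
E: (54 − 51)²/51 = 9/51 = 0.1765
F: (21 − 16)²/16 = 25/16 = 1.5625
Sum = 6.438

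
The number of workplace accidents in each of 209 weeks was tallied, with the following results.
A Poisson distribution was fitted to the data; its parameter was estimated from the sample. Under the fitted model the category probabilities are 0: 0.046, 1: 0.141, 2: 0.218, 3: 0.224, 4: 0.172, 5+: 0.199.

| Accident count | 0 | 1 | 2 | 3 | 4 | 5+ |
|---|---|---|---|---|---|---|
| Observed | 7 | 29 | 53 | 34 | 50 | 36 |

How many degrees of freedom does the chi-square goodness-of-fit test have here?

4

There are k = 6 categories and 1 parameter estimated from the data, so df = 6 − 1 − 1 = 4.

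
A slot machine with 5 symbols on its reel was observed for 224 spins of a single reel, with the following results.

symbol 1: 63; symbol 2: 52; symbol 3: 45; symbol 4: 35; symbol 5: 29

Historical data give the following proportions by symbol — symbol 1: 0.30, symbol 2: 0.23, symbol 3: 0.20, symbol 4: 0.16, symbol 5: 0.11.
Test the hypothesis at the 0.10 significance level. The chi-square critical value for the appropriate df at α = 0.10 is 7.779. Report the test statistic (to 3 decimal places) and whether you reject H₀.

Expected counts E_i = n·p_i: 224×0.30 = 67.2, 224×0.23 = 51.52, 224×0.20 = 44.8, 224×0.16 = 35.84, 224×0.11 = 24.64.
χ² = (63−67.2)²/67.2 + (52−51.52)²/51.52 + (45−44.8)²/44.8 + (35−35.84)²/35.84 + (29−24.64)²/24.64
   = 0.2625 + 0.0045 + 0.0009 + 0.0197 + 0.7715
Sum = 1.059
df = 4. Since 1.059 < 7.779, we do not reject H₀.

1.059; do not reject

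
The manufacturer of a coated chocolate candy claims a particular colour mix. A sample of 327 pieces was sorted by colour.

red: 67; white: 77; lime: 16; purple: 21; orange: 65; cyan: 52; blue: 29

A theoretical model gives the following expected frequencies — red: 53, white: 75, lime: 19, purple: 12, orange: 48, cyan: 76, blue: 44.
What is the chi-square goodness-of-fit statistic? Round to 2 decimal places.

χ² = (67−53)²/53 + (77−75)²/75 + (16−19)²/19 + (21−12)²/12 + (65−48)²/48 + (52−76)²/76 + (29−44)²/44
   = 3.698 + 0.053 + 0.474 + 6.750 + 6.021 + 7.579 + 5.114
Sum = 29.69

29.69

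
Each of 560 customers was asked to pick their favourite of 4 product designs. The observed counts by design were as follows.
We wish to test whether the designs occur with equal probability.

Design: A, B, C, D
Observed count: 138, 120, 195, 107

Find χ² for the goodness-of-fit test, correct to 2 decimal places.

Under H₀ each category has probability 1/4, so each expected count is 560/4 = 140.
A: (138 − 140)²/140 = 4/140 = 0.029
B: (120 − 140)²/140 = 400/140 = 2.857
C: (195 − 140)²/140 = 3025/140 = 21.607
D: (107 − 140)²/140 = 1089/140 = 7.779
Sum = 32.27

32.27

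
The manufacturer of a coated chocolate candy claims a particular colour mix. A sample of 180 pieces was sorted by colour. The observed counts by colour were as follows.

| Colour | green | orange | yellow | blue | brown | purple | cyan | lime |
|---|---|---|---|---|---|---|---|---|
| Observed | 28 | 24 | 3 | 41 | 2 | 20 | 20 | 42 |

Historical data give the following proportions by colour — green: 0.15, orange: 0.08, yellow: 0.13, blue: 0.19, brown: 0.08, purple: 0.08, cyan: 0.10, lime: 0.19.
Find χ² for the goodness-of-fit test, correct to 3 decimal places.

Expected counts E_i = n·p_i: 180×0.15 = 27, 180×0.08 = 14.4, 180×0.13 = 23.4, 180×0.19 = 34.2, 180×0.08 = 14.4, 180×0.08 = 14.4, 180×0.10 = 18, 180×0.19 = 34.2.
χ² = (28−27)²/27 + (24−14.4)²/14.4 + (3−23.4)²/23.4 + (41−34.2)²/34.2 + (2−14.4)²/14.4 + (20−14.4)²/14.4 + (20−18)²/18 + (42−34.2)²/34.2
   = 0.0370 + 6.4000 + 17.7846 + 1.3520 + 10.6778 + 2.1778 + 0.2222 + 1.7789
Sum = 40.430

40.430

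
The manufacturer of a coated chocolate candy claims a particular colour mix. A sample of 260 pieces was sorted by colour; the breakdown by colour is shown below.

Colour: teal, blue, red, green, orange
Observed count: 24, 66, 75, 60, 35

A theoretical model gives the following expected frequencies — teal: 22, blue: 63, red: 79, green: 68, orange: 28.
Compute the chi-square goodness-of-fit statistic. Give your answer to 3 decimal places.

cat         O        E   (O−E)²/E
teal       24       22     0.1818
blue       66       63     0.1429
red        75       79     0.2025
green      60       68     0.9412
orange     35       28     1.7500
Sum = 3.218

3.218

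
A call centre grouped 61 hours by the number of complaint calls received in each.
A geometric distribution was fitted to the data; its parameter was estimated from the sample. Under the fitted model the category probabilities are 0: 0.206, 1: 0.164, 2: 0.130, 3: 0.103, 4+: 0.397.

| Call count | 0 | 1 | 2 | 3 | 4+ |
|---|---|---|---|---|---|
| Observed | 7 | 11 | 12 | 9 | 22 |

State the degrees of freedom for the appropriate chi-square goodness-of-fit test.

3

There are k = 5 categories and 1 parameter estimated from the data, so df = 5 − 1 − 1 = 3.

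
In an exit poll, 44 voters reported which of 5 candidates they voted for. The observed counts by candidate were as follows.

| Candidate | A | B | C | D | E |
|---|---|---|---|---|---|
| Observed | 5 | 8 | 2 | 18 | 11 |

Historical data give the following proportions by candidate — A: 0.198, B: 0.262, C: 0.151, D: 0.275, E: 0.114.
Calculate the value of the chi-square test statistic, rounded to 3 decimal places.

15.923

Expected counts E_i = n·p_i: 44×0.198 = 8.712, 44×0.262 = 11.528, 44×0.151 = 6.644, 44×0.275 = 12.1, 44×0.114 = 5.016.
χ² = (5−8.712)²/8.712 + (8−11.528)²/11.528 + (2−6.644)²/6.644 + (18−12.1)²/12.1 + (11−5.016)²/5.016
   = 1.5816 + 1.0797 + 3.2460 + 2.8769 + 7.1388
Sum = 15.923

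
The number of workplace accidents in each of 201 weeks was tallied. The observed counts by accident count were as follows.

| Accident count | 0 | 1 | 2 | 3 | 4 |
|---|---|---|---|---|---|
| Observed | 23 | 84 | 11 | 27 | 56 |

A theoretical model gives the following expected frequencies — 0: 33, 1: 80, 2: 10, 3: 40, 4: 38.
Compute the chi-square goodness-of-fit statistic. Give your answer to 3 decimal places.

0: (23 − 33)²/33 = 100/33 = 3.0303
1: (84 − 80)²/80 = 16/80 = 0.2000
2: (11 − 10)²/10 = 1/10 = 0.1000
3: (27 − 40)²/40 = 169/40 = 4.2250
4: (56 − 38)²/38 = 324/38 = 8.5263
Sum = 16.082

16.082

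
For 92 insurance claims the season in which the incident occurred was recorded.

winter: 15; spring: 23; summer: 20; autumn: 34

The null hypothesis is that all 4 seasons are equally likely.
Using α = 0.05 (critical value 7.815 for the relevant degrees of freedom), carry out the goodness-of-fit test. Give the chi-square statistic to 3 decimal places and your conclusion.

8.435; reject

Expected count for each of the 4 categories: 92/4 = 23.
χ² = (15−23)²/23 + (23−23)²/23 + (20−23)²/23 + (34−23)²/23
   = 2.7826 + 0.0000 + 0.3913 + 5.2609
Sum = 8.435
df = 3. Since 8.435 > 7.815, we reject H₀.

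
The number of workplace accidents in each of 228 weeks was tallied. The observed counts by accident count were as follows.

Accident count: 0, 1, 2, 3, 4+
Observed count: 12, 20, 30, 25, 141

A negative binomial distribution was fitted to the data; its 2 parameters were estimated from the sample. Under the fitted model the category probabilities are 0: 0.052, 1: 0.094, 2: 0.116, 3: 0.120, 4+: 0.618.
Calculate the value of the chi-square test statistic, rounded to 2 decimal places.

0.78

Expected counts E_i = n·p_i: 228×0.052 = 11.856, 228×0.094 = 21.432, 228×0.116 = 26.448, 228×0.120 = 27.36, 228×0.618 = 140.904.
0: (12 − 11.856)²/11.856 = 0.020736/11.856 = 0.002
1: (20 − 21.432)²/21.432 = 2.050624/21.432 = 0.096
2: (30 − 26.448)²/26.448 = 12.616704/26.448 = 0.477
3: (25 − 27.36)²/27.36 = 5.5696/27.36 = 0.204
4+: (141 − 140.904)²/140.904 = 0.009216/140.904 = 0.000
Sum = 0.78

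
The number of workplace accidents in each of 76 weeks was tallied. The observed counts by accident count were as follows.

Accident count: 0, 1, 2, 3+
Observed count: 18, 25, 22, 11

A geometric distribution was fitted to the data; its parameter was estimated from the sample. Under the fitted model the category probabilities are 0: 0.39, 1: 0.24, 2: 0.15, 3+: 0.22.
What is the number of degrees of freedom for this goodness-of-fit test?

There are k = 4 categories and 1 parameter estimated from the data, so df = 4 − 1 − 1 = 2.

2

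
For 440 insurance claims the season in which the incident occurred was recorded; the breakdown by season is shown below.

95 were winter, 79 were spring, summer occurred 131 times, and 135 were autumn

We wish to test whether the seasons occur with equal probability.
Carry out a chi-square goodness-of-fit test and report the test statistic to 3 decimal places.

Expected count for each of the 4 categories: 440/4 = 110.
cat         O        E   (O−E)²/E
winter     95      110     2.0455
spring     79      110     8.7364
summer    131      110     4.0091
autumn    135      110     5.6818
Sum = 20.473

20.473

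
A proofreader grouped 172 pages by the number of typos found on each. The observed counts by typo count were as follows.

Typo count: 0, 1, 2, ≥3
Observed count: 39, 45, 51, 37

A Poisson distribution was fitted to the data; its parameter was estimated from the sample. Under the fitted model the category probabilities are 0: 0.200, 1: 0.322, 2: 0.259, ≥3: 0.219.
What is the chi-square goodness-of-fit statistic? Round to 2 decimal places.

3.51

Expected counts E_i = n·p_i: 172×0.200 = 34.4, 172×0.322 = 55.384, 172×0.259 = 44.548, 172×0.219 = 37.668.
χ² = (39−34.4)²/34.4 + (45−55.384)²/55.384 + (51−44.548)²/44.548 + (37−37.668)²/37.668
   = 0.615 + 1.947 + 0.934 + 0.012
Sum = 3.51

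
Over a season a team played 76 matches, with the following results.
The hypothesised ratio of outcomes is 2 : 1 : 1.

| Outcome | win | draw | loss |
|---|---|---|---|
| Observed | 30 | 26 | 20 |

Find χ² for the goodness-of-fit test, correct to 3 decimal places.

4.316

Ratio total = 4. Expected counts: 76×2/4 = 38, 76×1/4 = 19, 76×1/4 = 19.
win: (30 − 38)²/38 = 64/38 = 1.6842
draw: (26 − 19)²/19 = 49/19 = 2.5789
loss: (20 − 19)²/19 = 1/19 = 0.0526
Sum = 4.316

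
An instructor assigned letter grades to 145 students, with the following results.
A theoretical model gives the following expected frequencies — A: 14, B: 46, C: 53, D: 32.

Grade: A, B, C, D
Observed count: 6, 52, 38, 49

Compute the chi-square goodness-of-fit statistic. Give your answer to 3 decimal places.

18.631

cat         O        E   (O−E)²/E
A           6       14     4.5714
B          52       46     0.7826
C          38       53     4.2453
D          49       32     9.0313
Sum = 18.631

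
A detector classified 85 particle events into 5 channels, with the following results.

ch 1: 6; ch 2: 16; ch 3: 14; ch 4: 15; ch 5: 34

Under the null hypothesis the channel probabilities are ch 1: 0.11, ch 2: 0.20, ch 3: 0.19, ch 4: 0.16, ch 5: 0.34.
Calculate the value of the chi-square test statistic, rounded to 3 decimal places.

2.589

Expected counts E_i = n·p_i: 85×0.11 = 9.35, 85×0.20 = 17, 85×0.19 = 16.15, 85×0.16 = 13.6, 85×0.34 = 28.9.
ch 1: (6 − 9.35)²/9.35 = 11.2225/9.35 = 1.2003
ch 2: (16 − 17)²/17 = 1/17 = 0.0588
ch 3: (14 − 16.15)²/16.15 = 4.6225/16.15 = 0.2862
ch 4: (15 − 13.6)²/13.6 = 1.96/13.6 = 0.1441
ch 5: (34 − 28.9)²/28.9 = 26.01/28.9 = 0.9000
Sum = 2.589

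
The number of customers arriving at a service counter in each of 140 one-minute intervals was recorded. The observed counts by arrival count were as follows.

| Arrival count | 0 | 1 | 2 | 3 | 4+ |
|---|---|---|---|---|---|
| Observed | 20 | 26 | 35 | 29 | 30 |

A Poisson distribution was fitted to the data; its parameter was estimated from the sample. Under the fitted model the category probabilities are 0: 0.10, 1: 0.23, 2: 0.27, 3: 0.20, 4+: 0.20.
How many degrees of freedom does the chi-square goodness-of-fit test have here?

There are k = 5 categories and 1 parameter estimated from the data, so df = 5 − 1 − 1 = 3.

3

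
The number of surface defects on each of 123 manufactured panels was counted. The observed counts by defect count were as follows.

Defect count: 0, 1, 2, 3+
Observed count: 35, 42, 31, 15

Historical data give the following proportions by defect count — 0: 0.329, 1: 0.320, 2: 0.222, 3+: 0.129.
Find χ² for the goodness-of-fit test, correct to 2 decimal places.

1.46

Expected counts E_i = n·p_i: 123×0.329 = 40.467, 123×0.320 = 39.36, 123×0.222 = 27.306, 123×0.129 = 15.867.
0: (35 − 40.467)²/40.467 = 29.888089/40.467 = 0.739
1: (42 − 39.36)²/39.36 = 6.9696/39.36 = 0.177
2: (31 − 27.306)²/27.306 = 13.645636/27.306 = 0.500
3+: (15 − 15.867)²/15.867 = 0.751689/15.867 = 0.047
Sum = 1.46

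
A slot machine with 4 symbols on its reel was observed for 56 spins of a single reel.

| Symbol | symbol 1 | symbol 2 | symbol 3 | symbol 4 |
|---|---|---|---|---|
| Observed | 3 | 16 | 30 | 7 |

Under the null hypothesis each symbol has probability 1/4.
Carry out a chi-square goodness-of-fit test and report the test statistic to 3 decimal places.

Expected count for each of the 4 categories: 56/4 = 14.
χ² = (3−14)²/14 + (16−14)²/14 + (30−14)²/14 + (7−14)²/14
   = 8.6429 + 0.2857 + 18.2857 + 3.5000
Sum = 30.714

30.714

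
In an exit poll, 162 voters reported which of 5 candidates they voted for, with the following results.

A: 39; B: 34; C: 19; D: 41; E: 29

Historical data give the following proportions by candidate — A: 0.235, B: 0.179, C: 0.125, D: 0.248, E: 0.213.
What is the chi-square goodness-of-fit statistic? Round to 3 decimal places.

1.858

Expected counts E_i = n·p_i: 162×0.235 = 38.07, 162×0.179 = 28.998, 162×0.125 = 20.25, 162×0.248 = 40.176, 162×0.213 = 34.506.
χ² = (39−38.07)²/38.07 + (34−28.998)²/28.998 + (19−20.25)²/20.25 + (41−40.176)²/40.176 + (29−34.506)²/34.506
   = 0.0227 + 0.8628 + 0.0772 + 0.0169 + 0.8786
Sum = 1.858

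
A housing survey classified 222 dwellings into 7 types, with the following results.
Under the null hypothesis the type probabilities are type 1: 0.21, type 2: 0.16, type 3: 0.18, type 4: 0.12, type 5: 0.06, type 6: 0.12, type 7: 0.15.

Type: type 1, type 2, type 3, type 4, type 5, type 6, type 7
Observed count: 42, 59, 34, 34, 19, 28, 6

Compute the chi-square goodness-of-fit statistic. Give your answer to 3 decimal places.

Expected counts E_i = n·p_i: 222×0.21 = 46.62, 222×0.16 = 35.52, 222×0.18 = 39.96, 222×0.12 = 26.64, 222×0.06 = 13.32, 222×0.12 = 26.64, 222×0.15 = 33.3.
cat         O        E   (O−E)²/E
type 1     42    46.62     0.4578
type 2     59    35.52    15.5211
type 3     34    39.96     0.8889
type 4     34    26.64     2.0334
type 5     19    13.32     2.4221
type 6     28    26.64     0.0694
type 7      6     33.3    22.3811
Sum = 43.774

43.774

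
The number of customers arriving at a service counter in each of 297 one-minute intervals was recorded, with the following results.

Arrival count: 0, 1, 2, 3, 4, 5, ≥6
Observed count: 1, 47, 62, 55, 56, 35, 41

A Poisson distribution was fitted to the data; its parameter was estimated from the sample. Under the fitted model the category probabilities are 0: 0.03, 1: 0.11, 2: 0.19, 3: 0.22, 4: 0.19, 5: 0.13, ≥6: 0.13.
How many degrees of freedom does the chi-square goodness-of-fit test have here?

5

There are k = 7 categories and 1 parameter estimated from the data, so df = 7 − 1 − 1 = 5.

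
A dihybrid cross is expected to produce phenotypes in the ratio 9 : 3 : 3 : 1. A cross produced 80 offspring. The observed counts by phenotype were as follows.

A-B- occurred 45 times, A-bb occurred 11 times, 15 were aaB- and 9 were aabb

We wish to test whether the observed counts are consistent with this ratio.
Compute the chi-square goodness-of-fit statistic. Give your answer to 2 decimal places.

Ratio total = 16. Expected counts: 80×9/16 = 45, 80×3/16 = 15, 80×3/16 = 15, 80×1/16 = 5.
χ² = (45−45)²/45 + (11−15)²/15 + (15−15)²/15 + (9−5)²/5
   = 0.000 + 1.067 + 0.000 + 3.200
Sum = 4.27

4.27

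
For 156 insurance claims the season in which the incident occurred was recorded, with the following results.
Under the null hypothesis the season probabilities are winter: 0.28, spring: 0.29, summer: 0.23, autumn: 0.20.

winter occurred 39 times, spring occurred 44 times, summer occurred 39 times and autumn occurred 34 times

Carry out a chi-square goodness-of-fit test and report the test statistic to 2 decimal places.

Expected counts E_i = n·p_i: 156×0.28 = 43.68, 156×0.29 = 45.24, 156×0.23 = 35.88, 156×0.20 = 31.2.
winter: (39 − 43.68)²/43.68 = 21.9024/43.68 = 0.501
spring: (44 − 45.24)²/45.24 = 1.5376/45.24 = 0.034
summer: (39 − 35.88)²/35.88 = 9.7344/35.88 = 0.271
autumn: (34 − 31.2)²/31.2 = 7.84/31.2 = 0.251
Sum = 1.06

1.06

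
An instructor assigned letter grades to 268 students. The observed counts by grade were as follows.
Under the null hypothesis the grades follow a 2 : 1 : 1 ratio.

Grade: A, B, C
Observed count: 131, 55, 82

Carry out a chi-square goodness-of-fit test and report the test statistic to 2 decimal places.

5.57

Ratio total = 4. Expected counts: 268×2/4 = 134, 268×1/4 = 67, 268×1/4 = 67.
A: (131 − 134)²/134 = 9/134 = 0.067
B: (55 − 67)²/67 = 144/67 = 2.149
C: (82 − 67)²/67 = 225/67 = 3.358
Sum = 5.57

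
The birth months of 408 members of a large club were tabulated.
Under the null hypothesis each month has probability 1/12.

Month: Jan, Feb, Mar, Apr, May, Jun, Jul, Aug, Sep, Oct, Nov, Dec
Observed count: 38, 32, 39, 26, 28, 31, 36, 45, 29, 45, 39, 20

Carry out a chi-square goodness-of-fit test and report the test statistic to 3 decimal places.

19.000

Expected count for each of the 12 categories: 408/12 = 34.
cat         O        E   (O−E)²/E
Jan        38       34     0.4706
Feb        32       34     0.1176
Mar        39       34     0.7353
Apr        26       34     1.8824
May        28       34     1.0588
Jun        31       34     0.2647
Jul        36       34     0.1176
Aug        45       34     3.5588
Sep        29       34     0.7353
Oct        45       34     3.5588
Nov        39       34     0.7353
Dec        20       34     5.7647
Sum = 19.000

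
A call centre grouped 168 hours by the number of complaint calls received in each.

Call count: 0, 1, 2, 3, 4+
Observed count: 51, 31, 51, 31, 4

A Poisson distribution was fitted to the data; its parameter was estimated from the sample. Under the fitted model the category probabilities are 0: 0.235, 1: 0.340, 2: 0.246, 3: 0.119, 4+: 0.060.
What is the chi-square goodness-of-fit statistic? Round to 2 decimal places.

27.30

Expected counts E_i = n·p_i: 168×0.235 = 39.48, 168×0.340 = 57.12, 168×0.246 = 41.328, 168×0.119 = 19.992, 168×0.060 = 10.08.
cat         O        E   (O−E)²/E
0          51    39.48      3.361
1          31    57.12     11.944
2          51   41.328      2.264
3          31   19.992      6.061
4+          4    10.08      3.667
Sum = 27.30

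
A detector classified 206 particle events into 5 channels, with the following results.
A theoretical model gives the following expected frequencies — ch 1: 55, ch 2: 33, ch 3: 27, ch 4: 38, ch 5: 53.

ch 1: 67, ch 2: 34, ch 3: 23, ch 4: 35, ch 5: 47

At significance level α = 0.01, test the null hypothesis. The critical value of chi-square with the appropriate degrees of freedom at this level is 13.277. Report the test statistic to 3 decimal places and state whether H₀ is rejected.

ch 1: (67 − 55)²/55 = 144/55 = 2.6182
ch 2: (34 − 33)²/33 = 1/33 = 0.0303
ch 3: (23 − 27)²/27 = 16/27 = 0.5926
ch 4: (35 − 38)²/38 = 9/38 = 0.2368
ch 5: (47 − 53)²/53 = 36/53 = 0.6792
Sum = 4.157
df = 4. Since 4.157 < 13.277, we do not reject H₀.

4.157; do not reject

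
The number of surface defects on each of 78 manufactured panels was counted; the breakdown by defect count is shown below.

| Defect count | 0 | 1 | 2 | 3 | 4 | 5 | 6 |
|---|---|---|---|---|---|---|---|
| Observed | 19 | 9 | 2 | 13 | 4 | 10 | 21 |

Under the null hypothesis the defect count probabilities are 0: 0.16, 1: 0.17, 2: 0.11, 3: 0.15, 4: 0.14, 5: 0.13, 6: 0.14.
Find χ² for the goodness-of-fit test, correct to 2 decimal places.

23.66

Expected counts E_i = n·p_i: 78×0.16 = 12.48, 78×0.17 = 13.26, 78×0.11 = 8.58, 78×0.15 = 11.7, 78×0.14 = 10.92, 78×0.13 = 10.14, 78×0.14 = 10.92.
cat         O        E   (O−E)²/E
0          19    12.48      3.406
1           9    13.26      1.369
2           2     8.58      5.046
3          13     11.7      0.144
4           4    10.92      4.385
5          10    10.14      0.002
6          21    10.92      9.305
Sum = 23.66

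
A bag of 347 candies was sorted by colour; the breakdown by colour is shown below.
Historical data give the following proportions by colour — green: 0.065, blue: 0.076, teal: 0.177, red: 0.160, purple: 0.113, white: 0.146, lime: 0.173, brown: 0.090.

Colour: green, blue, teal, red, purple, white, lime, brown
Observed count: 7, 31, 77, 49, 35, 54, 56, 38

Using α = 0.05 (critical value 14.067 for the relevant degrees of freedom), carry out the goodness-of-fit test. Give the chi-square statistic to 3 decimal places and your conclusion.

18.668; reject

Expected counts E_i = n·p_i: 347×0.065 = 22.555, 347×0.076 = 26.372, 347×0.177 = 61.419, 347×0.160 = 55.52, 347×0.113 = 39.211, 347×0.146 = 50.662, 347×0.173 = 60.031, 347×0.090 = 31.23.
green: (7 − 22.555)²/22.555 = 241.958025/22.555 = 10.7275
blue: (31 − 26.372)²/26.372 = 21.418384/26.372 = 0.8122
teal: (77 − 61.419)²/61.419 = 242.767561/61.419 = 3.9526
red: (49 − 55.52)²/55.52 = 42.5104/55.52 = 0.7657
purple: (35 − 39.211)²/39.211 = 17.732521/39.211 = 0.4522
white: (54 − 50.662)²/50.662 = 11.142244/50.662 = 0.2199
lime: (56 − 60.031)²/60.031 = 16.248961/60.031 = 0.2707
brown: (38 − 31.23)²/31.23 = 45.8329/31.23 = 1.4676
Sum = 18.668
df = 7. Since 18.668 > 14.067, we reject H₀.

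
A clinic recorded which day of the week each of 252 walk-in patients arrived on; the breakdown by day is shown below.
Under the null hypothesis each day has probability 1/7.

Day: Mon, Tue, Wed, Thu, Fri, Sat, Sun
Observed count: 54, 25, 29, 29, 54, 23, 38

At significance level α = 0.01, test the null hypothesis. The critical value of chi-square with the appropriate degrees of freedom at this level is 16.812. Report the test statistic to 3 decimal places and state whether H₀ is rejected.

Expected count for each of the 7 categories: 252/7 = 36.
Mon: (54 − 36)²/36 = 324/36 = 9.0000
Tue: (25 − 36)²/36 = 121/36 = 3.3611
Wed: (29 − 36)²/36 = 49/36 = 1.3611
Thu: (29 − 36)²/36 = 49/36 = 1.3611
Fri: (54 − 36)²/36 = 324/36 = 9.0000
Sat: (23 − 36)²/36 = 169/36 = 4.6944
Sun: (38 − 36)²/36 = 4/36 = 0.1111
Sum = 28.889
df = 6. Since 28.889 > 16.812, we reject H₀.

28.889; reject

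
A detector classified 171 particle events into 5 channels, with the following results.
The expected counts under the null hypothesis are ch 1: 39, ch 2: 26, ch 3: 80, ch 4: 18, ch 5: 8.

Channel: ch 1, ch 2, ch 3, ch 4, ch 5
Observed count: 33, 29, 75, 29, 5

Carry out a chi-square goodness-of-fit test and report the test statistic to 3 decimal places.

χ² = (33−39)²/39 + (29−26)²/26 + (75−80)²/80 + (29−18)²/18 + (5−8)²/8
   = 0.9231 + 0.3462 + 0.3125 + 6.7222 + 1.1250
Sum = 9.429

9.429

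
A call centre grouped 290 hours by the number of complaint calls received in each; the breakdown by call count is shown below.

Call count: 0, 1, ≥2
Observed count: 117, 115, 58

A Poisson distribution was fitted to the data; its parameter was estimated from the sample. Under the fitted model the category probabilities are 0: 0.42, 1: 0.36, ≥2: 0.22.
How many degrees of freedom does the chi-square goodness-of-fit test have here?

1

There are k = 3 categories and 1 parameter estimated from the data, so df = 3 − 1 − 1 = 1.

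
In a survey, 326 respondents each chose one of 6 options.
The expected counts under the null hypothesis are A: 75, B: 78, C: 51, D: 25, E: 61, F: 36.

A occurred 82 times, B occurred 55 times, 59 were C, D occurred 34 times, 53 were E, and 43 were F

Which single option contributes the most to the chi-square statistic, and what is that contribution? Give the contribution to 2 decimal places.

χ² = (82−75)²/75 + (55−78)²/78 + (59−51)²/51 + (34−25)²/25 + (53−61)²/61 + (43−36)²/36
   = 0.653 + 6.782 + 1.255 + 3.240 + 1.049 + 1.361
The largest term is for B: 6.78.

B, 6.78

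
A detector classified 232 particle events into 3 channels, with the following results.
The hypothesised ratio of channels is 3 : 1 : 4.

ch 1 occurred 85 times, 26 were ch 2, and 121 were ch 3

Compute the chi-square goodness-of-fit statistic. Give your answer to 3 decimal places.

0.572

Ratio total = 8. Expected counts: 232×3/8 = 87, 232×1/8 = 29, 232×4/8 = 116.
χ² = (85−87)²/87 + (26−29)²/29 + (121−116)²/116
   = 0.0460 + 0.3103 + 0.2155
Sum = 0.572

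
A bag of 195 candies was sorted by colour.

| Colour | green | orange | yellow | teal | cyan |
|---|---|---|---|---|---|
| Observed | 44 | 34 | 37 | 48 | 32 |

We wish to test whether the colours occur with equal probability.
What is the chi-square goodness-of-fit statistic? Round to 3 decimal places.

4.718

Under H₀ each category has probability 1/5, so each expected count is 195/5 = 39.
green: (44 − 39)²/39 = 25/39 = 0.6410
orange: (34 − 39)²/39 = 25/39 = 0.6410
yellow: (37 − 39)²/39 = 4/39 = 0.1026
teal: (48 − 39)²/39 = 81/39 = 2.0769
cyan: (32 − 39)²/39 = 49/39 = 1.2564
Sum = 4.718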